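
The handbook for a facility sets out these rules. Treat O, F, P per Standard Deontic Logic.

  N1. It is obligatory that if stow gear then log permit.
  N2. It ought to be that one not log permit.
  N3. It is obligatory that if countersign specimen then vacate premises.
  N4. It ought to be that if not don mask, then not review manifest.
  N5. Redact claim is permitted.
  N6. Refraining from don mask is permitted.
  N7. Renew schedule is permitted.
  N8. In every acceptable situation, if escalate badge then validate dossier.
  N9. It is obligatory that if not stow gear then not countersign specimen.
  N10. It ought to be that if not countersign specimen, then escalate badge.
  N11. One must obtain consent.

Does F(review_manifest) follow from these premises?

Premise 4 is O(¬don_mask → ¬review_manifest), but O(¬don_mask) is not derivable from the premises (the permission P(¬don_mask) asserts only ¬O(don_mask), not O(¬don_mask)), so it does not yield O(¬review_manifest).
No other premise forces O(¬review_manifest). An ideal world satisfying every premise can still have review_manifest true, so F(review_manifest) is not derivable.

No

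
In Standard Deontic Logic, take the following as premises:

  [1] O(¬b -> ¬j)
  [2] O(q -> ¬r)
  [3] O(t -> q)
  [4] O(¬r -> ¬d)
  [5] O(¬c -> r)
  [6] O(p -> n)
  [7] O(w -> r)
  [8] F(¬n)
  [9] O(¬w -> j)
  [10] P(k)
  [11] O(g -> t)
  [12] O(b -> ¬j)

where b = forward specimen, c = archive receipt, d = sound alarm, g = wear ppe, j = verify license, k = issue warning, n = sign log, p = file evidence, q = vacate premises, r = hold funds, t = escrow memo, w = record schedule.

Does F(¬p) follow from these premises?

Premise 6 is O(p -> n); even if O(n) held, inferring O(p) would be affirming the consequent — invalid.
No other premise forces O(p). An ideal world satisfying every premise can still have ¬p true, so F(¬p) is not derivable.

No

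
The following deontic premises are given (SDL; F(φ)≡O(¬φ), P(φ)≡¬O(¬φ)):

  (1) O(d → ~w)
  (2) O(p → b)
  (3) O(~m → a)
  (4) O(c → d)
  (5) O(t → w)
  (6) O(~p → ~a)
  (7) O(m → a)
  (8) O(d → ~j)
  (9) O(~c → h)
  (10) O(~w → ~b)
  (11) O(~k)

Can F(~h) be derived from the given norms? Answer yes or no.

By case analysis on ~m: premise 3 gives O(~m → a) and premise 7 gives O(m → a), so O(a) either way.
The contrapositive of premise 6 (O(~p → ~a)) is O(a → p), and O(a) is already established, so O(p).
With premise 2, O(p → b), the K-axiom yields O(b).
The contrapositive of premise 10 (O(~w → ~b)) is O(b → w), and O(b) is already established, so O(w).
Premise 1, O(d → ~w), contraposes to O(w → ~d); with O(w) we get O(~d).
Premise 4, O(c → d), contraposes to O(~d → ~c); with O(~d) we get O(~c).
Premise 9 is O(~c → h); since O(~c), deontic closure gives O(h).
Premises 5, 8, 11 do not contribute to this derivation.
So O(h) holds, i.e. F(~h). The claim follows.

Yes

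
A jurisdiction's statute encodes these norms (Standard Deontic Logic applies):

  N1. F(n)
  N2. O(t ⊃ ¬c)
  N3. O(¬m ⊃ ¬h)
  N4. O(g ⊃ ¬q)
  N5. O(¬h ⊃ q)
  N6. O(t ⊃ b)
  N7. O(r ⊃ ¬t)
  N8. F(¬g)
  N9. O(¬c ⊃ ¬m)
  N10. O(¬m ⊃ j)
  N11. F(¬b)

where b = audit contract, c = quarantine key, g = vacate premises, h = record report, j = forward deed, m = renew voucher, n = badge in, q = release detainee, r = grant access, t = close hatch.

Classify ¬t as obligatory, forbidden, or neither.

Premise 8, F(¬g), is equivalent to O(g).
Applying K to premise 4 (O(g ⊃ ¬q)) and O(g) yields O(¬q).
Premise 5 is O(¬h ⊃ q); contrapositively O(¬q ⊃ h). Since O(¬q) holds, K gives O(h).
The contrapositive of premise 3 (O(¬m ⊃ ¬h)) is O(h ⊃ m), and O(h) is already established, so O(m).
Premise 9 is O(¬c ⊃ ¬m); contrapositively O(m ⊃ c). Since O(m) holds, K gives O(c).
Premise 2 is O(t ⊃ ¬c); contrapositively O(c ⊃ ¬t). Since O(c) holds, K gives O(¬t).
Premises 1, 6, 7, 10, 11 do not contribute to this derivation.
Hence ¬t is obligatory.

Obligatory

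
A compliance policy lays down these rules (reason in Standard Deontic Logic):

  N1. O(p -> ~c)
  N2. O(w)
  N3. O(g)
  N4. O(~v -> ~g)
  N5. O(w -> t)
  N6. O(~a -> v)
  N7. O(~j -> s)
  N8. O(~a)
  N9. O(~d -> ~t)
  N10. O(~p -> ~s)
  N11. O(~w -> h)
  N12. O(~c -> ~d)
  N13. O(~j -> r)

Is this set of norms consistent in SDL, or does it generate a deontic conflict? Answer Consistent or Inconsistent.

Premise 4 is O(~v -> ~g), but O(~v) is not derivable from the premises, so it does not yield O(~g).
So O(~g) is not derivable, and the apparent clash with O(g) does not arise.
A world satisfying every obligation exists (e.g. a=false, c=true, d=true, g=true, h=false, j=true, p=false, r=false, s=false, t=true, v=true, w=true); no atom is both obligatory and forbidden, so the set is consistent.

Consistent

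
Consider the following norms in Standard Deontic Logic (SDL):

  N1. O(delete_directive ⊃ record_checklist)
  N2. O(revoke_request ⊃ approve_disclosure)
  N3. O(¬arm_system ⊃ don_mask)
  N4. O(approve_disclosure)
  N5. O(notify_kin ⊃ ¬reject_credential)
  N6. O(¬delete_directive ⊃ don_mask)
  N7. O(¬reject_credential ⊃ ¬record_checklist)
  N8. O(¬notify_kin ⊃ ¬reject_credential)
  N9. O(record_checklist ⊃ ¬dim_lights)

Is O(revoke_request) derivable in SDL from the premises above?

No

Premise 2 is O(revoke_request ⊃ approve_disclosure); even if O(approve_disclosure) held, inferring O(revoke_request) would be affirming the consequent — invalid.
No other premise forces O(revoke_request). An ideal world satisfying every premise can still have revoke_request false, so O(revoke_request) is not derivable.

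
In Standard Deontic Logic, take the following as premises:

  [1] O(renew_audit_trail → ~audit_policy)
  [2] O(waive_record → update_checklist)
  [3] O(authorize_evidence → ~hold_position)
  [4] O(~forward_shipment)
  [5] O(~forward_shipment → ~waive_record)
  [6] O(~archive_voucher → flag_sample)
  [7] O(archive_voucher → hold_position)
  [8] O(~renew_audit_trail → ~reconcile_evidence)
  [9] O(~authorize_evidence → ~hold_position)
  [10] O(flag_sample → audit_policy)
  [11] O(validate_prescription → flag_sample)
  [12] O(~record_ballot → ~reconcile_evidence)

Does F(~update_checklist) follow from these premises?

Premise 2 is O(waive_record → update_checklist), but O(waive_record) is not derivable from the premises, so it does not yield O(update_checklist).
No other premise forces O(update_checklist). An ideal world satisfying every premise can still have ~update_checklist true, so F(~update_checklist) is not derivable.

No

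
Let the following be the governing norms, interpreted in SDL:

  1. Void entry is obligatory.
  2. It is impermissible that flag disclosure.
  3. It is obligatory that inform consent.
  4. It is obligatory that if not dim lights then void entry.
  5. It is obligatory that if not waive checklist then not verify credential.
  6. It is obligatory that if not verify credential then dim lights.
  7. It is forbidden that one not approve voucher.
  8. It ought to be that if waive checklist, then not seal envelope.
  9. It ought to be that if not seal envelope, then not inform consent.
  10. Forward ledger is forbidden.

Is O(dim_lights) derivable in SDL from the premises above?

Premise 3 states O(inform_consent) outright.
Premise 9 is O(¬seal_envelope → ¬inform_consent); contrapositively O(inform_consent → seal_envelope). Since O(inform_consent) holds, K gives O(seal_envelope).
Premise 8, O(waive_checklist → ¬seal_envelope), contraposes to O(seal_envelope → ¬waive_checklist); with O(seal_envelope) we get O(¬waive_checklist).
With premise 5, O(¬waive_checklist → ¬verify_credential), the K-axiom yields O(¬verify_credential).
Applying K to premise 6 (O(¬verify_credential → dim_lights)) and O(¬verify_credential) yields O(dim_lights).
Premises 1, 2, 4, 7, 10 do not contribute to this derivation.
So O(dim_lights) follows.

Yes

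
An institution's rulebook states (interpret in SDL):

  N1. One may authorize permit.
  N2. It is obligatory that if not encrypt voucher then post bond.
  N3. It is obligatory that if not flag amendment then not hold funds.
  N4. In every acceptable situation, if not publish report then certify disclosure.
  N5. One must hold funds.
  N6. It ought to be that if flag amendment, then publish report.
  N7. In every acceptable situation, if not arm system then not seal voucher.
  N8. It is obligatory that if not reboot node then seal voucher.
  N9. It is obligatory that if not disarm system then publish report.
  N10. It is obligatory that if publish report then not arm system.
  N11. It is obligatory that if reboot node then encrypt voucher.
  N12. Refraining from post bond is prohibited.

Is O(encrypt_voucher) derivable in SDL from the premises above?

Yes

Premise 5 gives O(hold_funds).
The contrapositive of premise 3 (O(¬flag_amendment → ¬hold_funds)) is O(hold_funds → flag_amendment), and O(hold_funds) is already established, so O(flag_amendment).
Applying K to premise 6 (O(flag_amendment → publish_report)) and O(flag_amendment) yields O(publish_report).
With premise 10, O(publish_report → ¬arm_system), the K-axiom yields O(¬arm_system).
Applying K to premise 7 (O(¬arm_system → ¬seal_voucher)) and O(¬arm_system) yields O(¬seal_voucher).
Premise 8, O(¬reboot_node → seal_voucher), contraposes to O(¬seal_voucher → reboot_node); with O(¬seal_voucher) we get O(reboot_node).
Applying K to premise 11 (O(reboot_node → encrypt_voucher)) and O(reboot_node) yields O(encrypt_voucher).
Premises 1, 2, 4, 9, 12 do not contribute to this derivation.
So O(encrypt_voucher) follows.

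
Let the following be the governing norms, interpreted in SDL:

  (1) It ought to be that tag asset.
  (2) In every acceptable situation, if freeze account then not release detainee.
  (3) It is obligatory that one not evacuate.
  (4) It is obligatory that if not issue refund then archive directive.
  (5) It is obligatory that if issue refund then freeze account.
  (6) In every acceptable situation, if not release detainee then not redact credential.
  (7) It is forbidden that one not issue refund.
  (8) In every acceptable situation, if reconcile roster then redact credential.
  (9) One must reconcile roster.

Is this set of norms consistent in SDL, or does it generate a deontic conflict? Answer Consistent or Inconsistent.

Premise 7, F(¬issue_refund), is equivalent to O(issue_refund).
Premise 5 is O(issue_refund → freeze_account); since O(issue_refund), deontic closure gives O(freeze_account).
With premise 2, O(freeze_account → ¬release_detainee), the K-axiom yields O(¬release_detainee).
Premise 6 is O(¬release_detainee → ¬redact_credential); since O(¬release_detainee), deontic closure gives O(¬redact_credential).
Premise 8, O(reconcile_roster → redact_credential), contraposes to O(¬redact_credential → ¬reconcile_roster); with O(¬redact_credential) we get O(¬reconcile_roster).
Yet premise 9 states O(reconcile_roster).
We now have both O(¬reconcile_roster) and O(reconcile_roster) — reconcile_roster is simultaneously obligatory and forbidden, violating the D-axiom.

Inconsistent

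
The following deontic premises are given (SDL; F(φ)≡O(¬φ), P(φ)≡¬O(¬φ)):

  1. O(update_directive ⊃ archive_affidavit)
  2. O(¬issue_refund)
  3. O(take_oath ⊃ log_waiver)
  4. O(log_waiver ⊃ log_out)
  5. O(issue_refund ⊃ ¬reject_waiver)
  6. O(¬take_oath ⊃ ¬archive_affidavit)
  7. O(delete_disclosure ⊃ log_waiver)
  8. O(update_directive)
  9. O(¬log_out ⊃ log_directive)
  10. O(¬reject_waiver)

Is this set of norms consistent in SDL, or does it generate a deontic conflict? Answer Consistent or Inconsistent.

Consistent

Premise 5 is O(issue_refund ⊃ ¬reject_waiver); even if O(¬reject_waiver) held, inferring O(issue_refund) would be affirming the consequent — invalid.
So O(issue_refund) is not derivable, and the apparent clash with O(¬issue_refund) does not arise.
A world satisfying every obligation exists (e.g. archive_affidavit=true, delete_disclosure=false, issue_refund=false, log_directive=false, log_out=true, log_waiver=true, reject_waiver=false, take_oath=true, update_directive=true); no atom is both obligatory and forbidden, so the set is consistent.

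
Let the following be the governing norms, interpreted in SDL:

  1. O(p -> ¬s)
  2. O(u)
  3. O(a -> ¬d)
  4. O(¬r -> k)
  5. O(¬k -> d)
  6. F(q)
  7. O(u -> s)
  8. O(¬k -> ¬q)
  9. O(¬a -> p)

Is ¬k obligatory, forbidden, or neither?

Forbidden

Premise 2 states O(u) outright.
With premise 7, O(u -> s), the K-axiom yields O(s).
The contrapositive of premise 1 (O(p -> ¬s)) is O(s -> ¬p), and O(s) is already established, so O(¬p).
Premise 9, O(¬a -> p), contraposes to O(¬p -> a); with O(¬p) we get O(a).
From O(a) and premise 3, O(a -> ¬d), we obtain O(¬d).
Premise 5, O(¬k -> d), contraposes to O(¬d -> k); with O(¬d) we get O(k).
Premises 4, 6, 8 do not contribute to this derivation.
Thus O(k), which is F(¬k): ¬k is forbidden.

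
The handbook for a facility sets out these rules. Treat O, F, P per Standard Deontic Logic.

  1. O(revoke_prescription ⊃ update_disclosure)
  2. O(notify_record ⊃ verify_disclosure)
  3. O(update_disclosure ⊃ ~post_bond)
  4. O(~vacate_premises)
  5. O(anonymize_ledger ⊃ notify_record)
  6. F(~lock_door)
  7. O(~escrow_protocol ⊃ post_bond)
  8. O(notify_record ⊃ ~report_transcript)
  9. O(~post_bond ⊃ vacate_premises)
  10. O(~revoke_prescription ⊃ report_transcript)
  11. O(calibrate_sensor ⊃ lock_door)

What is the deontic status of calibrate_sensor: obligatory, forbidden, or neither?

Premise 11 is O(calibrate_sensor ⊃ lock_door); even if O(lock_door) held, inferring O(calibrate_sensor) would be affirming the consequent — invalid.
No premise or chain of K-axiom applications forces O(calibrate_sensor), and none forces O(~calibrate_sensor). So calibrate_sensor is neither obligatory nor forbidden under these norms.

Neither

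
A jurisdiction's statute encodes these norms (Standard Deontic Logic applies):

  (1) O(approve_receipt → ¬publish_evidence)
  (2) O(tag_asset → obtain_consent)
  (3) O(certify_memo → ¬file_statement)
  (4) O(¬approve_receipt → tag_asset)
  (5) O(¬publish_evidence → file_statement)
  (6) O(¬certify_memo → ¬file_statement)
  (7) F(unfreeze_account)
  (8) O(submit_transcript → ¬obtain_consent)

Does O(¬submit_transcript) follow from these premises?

By case analysis on ¬certify_memo: premise 6 gives O(¬certify_memo → ¬file_statement) and premise 3 gives O(certify_memo → ¬file_statement), so O(¬file_statement) either way.
The contrapositive of premise 5 (O(¬publish_evidence → file_statement)) is O(¬file_statement → publish_evidence), and O(¬file_statement) is already established, so O(publish_evidence).
The contrapositive of premise 1 (O(approve_receipt → ¬publish_evidence)) is O(publish_evidence → ¬approve_receipt), and O(publish_evidence) is already established, so O(¬approve_receipt).
With premise 4, O(¬approve_receipt → tag_asset), the K-axiom yields O(tag_asset).
From O(tag_asset) and premise 2, O(tag_asset → obtain_consent), we obtain O(obtain_consent).
Premise 8, O(submit_transcript → ¬obtain_consent), contraposes to O(obtain_consent → ¬submit_transcript); with O(obtain_consent) we get O(¬submit_transcript).
Premise 7 does not contribute to this derivation.
So O(¬submit_transcript) follows.

Yes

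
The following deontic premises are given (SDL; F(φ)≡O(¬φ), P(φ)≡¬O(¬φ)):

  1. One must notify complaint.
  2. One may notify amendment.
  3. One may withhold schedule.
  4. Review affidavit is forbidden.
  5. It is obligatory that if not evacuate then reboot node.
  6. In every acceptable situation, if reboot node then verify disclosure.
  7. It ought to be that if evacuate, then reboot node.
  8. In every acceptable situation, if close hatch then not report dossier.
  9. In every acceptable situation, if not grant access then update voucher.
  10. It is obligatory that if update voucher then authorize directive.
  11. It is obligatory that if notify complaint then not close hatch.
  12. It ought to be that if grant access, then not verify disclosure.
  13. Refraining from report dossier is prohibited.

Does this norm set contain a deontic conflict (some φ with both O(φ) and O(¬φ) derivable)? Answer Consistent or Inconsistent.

Premise 8 is O(close_hatch → ¬report_dossier), but O(close_hatch) is not derivable from the premises, so it does not yield O(¬report_dossier).
So O(¬report_dossier) is not derivable, and the apparent clash with O(report_dossier) does not arise.
A world satisfying every obligation exists (e.g. authorize_directive=true, close_hatch=false, evacuate=false, grant_access=false, notify_amendment=false, notify_complaint=true, reboot_node=true, report_dossier=true, review_affidavit=false, update_voucher=true, verify_disclosure=true, withhold_schedule=false); no atom is both obligatory and forbidden, so the set is consistent.

Consistent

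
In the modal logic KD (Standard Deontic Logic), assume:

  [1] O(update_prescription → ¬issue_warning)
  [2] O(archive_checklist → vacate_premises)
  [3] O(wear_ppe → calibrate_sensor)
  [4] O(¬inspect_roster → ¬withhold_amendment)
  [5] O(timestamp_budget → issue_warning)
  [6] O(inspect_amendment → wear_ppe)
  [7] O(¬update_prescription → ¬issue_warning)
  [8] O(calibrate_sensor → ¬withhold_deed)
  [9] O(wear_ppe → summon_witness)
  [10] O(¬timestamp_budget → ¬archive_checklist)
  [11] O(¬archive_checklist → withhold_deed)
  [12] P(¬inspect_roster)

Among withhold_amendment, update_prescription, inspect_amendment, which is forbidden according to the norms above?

inspect_amendment

By case analysis on update_prescription: premise 1 gives O(update_prescription → ¬issue_warning) and premise 7 gives O(¬update_prescription → ¬issue_warning), so O(¬issue_warning) either way.
The contrapositive of premise 5 (O(timestamp_budget → issue_warning)) is O(¬issue_warning → ¬timestamp_budget), and O(¬issue_warning) is already established, so O(¬timestamp_budget).
Applying K to premise 10 (O(¬timestamp_budget → ¬archive_checklist)) and O(¬timestamp_budget) yields O(¬archive_checklist).
Premise 11 is O(¬archive_checklist → withhold_deed); since O(¬archive_checklist), deontic closure gives O(withhold_deed).
Premise 8, O(calibrate_sensor → ¬withhold_deed), contraposes to O(withhold_deed → ¬calibrate_sensor); with O(withhold_deed) we get O(¬calibrate_sensor).
The contrapositive of premise 3 (O(wear_ppe → calibrate_sensor)) is O(¬calibrate_sensor → ¬wear_ppe), and O(¬calibrate_sensor) is already established, so O(¬wear_ppe).
Premise 6, O(inspect_amendment → wear_ppe), contraposes to O(¬wear_ppe → ¬inspect_amendment); with O(¬wear_ppe) we get O(¬inspect_amendment).
So O(¬inspect_amendment) holds, i.e. inspect_amendment is forbidden. None of the other listed options is forbidden under the premises.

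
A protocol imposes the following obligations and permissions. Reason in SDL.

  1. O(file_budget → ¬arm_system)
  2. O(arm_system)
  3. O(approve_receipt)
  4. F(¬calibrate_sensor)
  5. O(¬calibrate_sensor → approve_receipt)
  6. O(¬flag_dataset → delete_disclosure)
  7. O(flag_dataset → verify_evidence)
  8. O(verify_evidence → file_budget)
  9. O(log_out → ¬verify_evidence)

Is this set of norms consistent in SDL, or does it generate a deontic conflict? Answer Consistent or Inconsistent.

Premise 5 is O(¬calibrate_sensor → approve_receipt); even if O(approve_receipt) held, inferring O(¬calibrate_sensor) would be affirming the consequent — invalid.
So O(¬calibrate_sensor) is not derivable, and the apparent clash with O(calibrate_sensor) does not arise.
A world satisfying every obligation exists (e.g. approve_receipt=true, arm_system=true, calibrate_sensor=true, delete_disclosure=true, file_budget=false, flag_dataset=false, log_out=false, verify_evidence=false); no atom is both obligatory and forbidden, so the set is consistent.

Consistent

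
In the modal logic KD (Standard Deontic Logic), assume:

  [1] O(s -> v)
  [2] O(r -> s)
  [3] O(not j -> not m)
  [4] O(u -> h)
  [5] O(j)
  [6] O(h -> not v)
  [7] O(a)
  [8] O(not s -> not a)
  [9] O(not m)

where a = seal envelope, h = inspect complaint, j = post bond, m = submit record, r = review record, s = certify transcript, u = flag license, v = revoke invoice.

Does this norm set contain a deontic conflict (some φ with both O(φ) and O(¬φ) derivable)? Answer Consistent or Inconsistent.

Consistent

Premise 3 is O(not j -> not m); even if O(not m) held, inferring O(not j) would be affirming the consequent — invalid.
So O(not j) is not derivable, and the apparent clash with O(j) does not arise.
A world satisfying every obligation exists (e.g. a=true, h=false, j=true, m=false, r=false, s=true, u=false, v=true); no atom is both obligatory and forbidden, so the set is consistent.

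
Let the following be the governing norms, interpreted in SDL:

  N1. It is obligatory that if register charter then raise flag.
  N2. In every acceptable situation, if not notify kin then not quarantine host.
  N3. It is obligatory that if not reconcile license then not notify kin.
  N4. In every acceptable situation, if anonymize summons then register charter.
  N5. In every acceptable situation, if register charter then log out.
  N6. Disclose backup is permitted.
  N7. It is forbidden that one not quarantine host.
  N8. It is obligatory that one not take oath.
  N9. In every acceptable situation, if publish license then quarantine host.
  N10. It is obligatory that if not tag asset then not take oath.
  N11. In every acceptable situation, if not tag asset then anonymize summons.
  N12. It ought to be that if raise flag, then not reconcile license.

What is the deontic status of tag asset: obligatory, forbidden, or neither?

F(¬quarantine_host) at premise 7 means O(quarantine_host).
The contrapositive of premise 2 (O(¬notify_kin → ¬quarantine_host)) is O(quarantine_host → notify_kin), and O(quarantine_host) is already established, so O(notify_kin).
Premise 3, O(¬reconcile_license → ¬notify_kin), contraposes to O(notify_kin → reconcile_license); with O(notify_kin) we get O(reconcile_license).
The contrapositive of premise 12 (O(raise_flag → ¬reconcile_license)) is O(reconcile_license → ¬raise_flag), and O(reconcile_license) is already established, so O(¬raise_flag).
The contrapositive of premise 1 (O(register_charter → raise_flag)) is O(¬raise_flag → ¬register_charter), and O(¬raise_flag) is already established, so O(¬register_charter).
The contrapositive of premise 4 (O(anonymize_summons → register_charter)) is O(¬register_charter → ¬anonymize_summons), and O(¬register_charter) is already established, so O(¬anonymize_summons).
Premise 11 is O(¬tag_asset → anonymize_summons); contrapositively O(¬anonymize_summons → tag_asset). Since O(¬anonymize_summons) holds, K gives O(tag_asset).
Premises 5, 6, 8, 9, 10 do not contribute to this derivation.
Hence tag_asset is obligatory.

Obligatory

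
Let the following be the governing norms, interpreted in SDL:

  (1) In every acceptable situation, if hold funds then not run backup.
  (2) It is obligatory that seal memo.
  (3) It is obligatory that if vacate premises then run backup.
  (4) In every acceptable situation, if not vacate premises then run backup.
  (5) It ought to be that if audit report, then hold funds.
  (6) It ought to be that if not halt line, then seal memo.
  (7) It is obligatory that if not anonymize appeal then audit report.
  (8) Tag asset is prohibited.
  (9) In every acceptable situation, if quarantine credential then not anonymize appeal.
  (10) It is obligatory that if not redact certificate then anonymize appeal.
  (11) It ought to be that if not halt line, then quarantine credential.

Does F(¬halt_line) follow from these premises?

Yes

By case analysis on vacate_premises: premise 3 gives O(vacate_premises → run_backup) and premise 4 gives O(¬vacate_premises → run_backup), so O(run_backup) either way.
Premise 1, O(hold_funds → ¬run_backup), contraposes to O(run_backup → ¬hold_funds); with O(run_backup) we get O(¬hold_funds).
The contrapositive of premise 5 (O(audit_report → hold_funds)) is O(¬hold_funds → ¬audit_report), and O(¬hold_funds) is already established, so O(¬audit_report).
Premise 7, O(¬anonymize_appeal → audit_report), contraposes to O(¬audit_report → anonymize_appeal); with O(¬audit_report) we get O(anonymize_appeal).
Premise 9, O(quarantine_credential → ¬anonymize_appeal), contraposes to O(anonymize_appeal → ¬quarantine_credential); with O(anonymize_appeal) we get O(¬quarantine_credential).
Premise 11, O(¬halt_line → quarantine_credential), contraposes to O(¬quarantine_credential → halt_line); with O(¬quarantine_credential) we get O(halt_line).
Premises 2, 6, 8, 10 do not contribute to this derivation.
So O(halt_line) holds, i.e. F(¬halt_line). The claim follows.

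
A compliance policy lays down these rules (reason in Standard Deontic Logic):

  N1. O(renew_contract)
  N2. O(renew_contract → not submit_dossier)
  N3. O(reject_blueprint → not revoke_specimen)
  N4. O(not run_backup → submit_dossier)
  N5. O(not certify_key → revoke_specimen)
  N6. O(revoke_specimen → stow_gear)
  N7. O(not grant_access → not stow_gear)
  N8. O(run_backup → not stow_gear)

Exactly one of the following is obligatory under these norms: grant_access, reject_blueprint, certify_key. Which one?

certify_key

From premise 1 we have O(renew_contract).
Applying K to premise 2 (O(renew_contract → not submit_dossier)) and O(renew_contract) yields O(not submit_dossier).
Premise 4 is O(not run_backup → submit_dossier); contrapositively O(not submit_dossier → run_backup). Since O(not submit_dossier) holds, K gives O(run_backup).
Applying K to premise 8 (O(run_backup → not stow_gear)) and O(run_backup) yields O(not stow_gear).
Premise 6 is O(revoke_specimen → stow_gear); contrapositively O(not stow_gear → not revoke_specimen). Since O(not stow_gear) holds, K gives O(not revoke_specimen).
Premise 5, O(not certify_key → revoke_specimen), contraposes to O(not revoke_specimen → certify_key); with O(not revoke_specimen) we get O(certify_key).
So O(certify_key) holds — certify_key is obligatory. None of the other listed options is made obligatory by any chain of premises.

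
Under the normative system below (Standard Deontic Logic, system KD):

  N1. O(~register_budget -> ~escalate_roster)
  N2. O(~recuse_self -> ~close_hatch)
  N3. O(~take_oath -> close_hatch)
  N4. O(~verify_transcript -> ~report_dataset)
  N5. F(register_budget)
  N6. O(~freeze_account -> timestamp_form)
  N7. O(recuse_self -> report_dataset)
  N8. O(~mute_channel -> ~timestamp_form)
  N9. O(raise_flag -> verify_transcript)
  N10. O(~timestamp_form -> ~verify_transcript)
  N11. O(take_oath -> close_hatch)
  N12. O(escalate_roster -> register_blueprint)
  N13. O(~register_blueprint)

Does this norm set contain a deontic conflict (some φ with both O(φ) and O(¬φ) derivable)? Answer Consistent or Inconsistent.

Consistent

Premise 12 is O(escalate_roster -> register_blueprint), but O(escalate_roster) is not derivable from the premises, so it does not yield O(register_blueprint).
So O(register_blueprint) is not derivable, and the apparent clash with O(~register_blueprint) does not arise.
A world satisfying every obligation exists (e.g. close_hatch=true, escalate_roster=false, freeze_account=false, mute_channel=true, raise_flag=false, recuse_self=true, register_blueprint=false, register_budget=false, report_dataset=true, take_oath=false, timestamp_form=true, verify_transcript=true); no atom is both obligatory and forbidden, so the set is consistent.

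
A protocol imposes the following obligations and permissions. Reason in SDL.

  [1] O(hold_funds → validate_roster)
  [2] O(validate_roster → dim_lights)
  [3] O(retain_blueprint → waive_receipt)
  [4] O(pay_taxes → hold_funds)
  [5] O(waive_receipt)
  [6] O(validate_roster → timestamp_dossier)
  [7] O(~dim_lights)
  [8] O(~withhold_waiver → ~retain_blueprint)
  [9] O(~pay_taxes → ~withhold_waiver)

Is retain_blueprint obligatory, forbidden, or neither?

Premise 7 gives O(~dim_lights).
Premise 2, O(validate_roster → dim_lights), contraposes to O(~dim_lights → ~validate_roster); with O(~dim_lights) we get O(~validate_roster).
The contrapositive of premise 1 (O(hold_funds → validate_roster)) is O(~validate_roster → ~hold_funds), and O(~validate_roster) is already established, so O(~hold_funds).
The contrapositive of premise 4 (O(pay_taxes → hold_funds)) is O(~hold_funds → ~pay_taxes), and O(~hold_funds) is already established, so O(~pay_taxes).
From O(~pay_taxes) and premise 9, O(~pay_taxes → ~withhold_waiver), we obtain O(~withhold_waiver).
Premise 8 is O(~withhold_waiver → ~retain_blueprint); since O(~withhold_waiver), deontic closure gives O(~retain_blueprint).
Premises 3, 5, 6 do not contribute to this derivation.
Thus O(~retain_blueprint), which is F(retain_blueprint): retain_blueprint is forbidden.

Forbidden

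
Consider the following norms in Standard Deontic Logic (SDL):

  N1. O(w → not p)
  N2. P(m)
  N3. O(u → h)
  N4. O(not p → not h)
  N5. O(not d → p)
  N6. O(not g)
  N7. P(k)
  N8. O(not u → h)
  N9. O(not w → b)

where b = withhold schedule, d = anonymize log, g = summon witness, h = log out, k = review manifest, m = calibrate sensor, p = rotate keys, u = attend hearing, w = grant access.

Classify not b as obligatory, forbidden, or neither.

By case analysis on u: premise 3 gives O(u → h) and premise 8 gives O(not u → h), so O(h) either way.
The contrapositive of premise 4 (O(not p → not h)) is O(h → p), and O(h) is already established, so O(p).
The contrapositive of premise 1 (O(w → not p)) is O(p → not w), and O(p) is already established, so O(not w).
Premise 9 is O(not w → b); since O(not w), deontic closure gives O(b).
Premises 2, 5, 6, 7 do not contribute to this derivation.
Thus O(b), which is F(not b): not b is forbidden.

Forbidden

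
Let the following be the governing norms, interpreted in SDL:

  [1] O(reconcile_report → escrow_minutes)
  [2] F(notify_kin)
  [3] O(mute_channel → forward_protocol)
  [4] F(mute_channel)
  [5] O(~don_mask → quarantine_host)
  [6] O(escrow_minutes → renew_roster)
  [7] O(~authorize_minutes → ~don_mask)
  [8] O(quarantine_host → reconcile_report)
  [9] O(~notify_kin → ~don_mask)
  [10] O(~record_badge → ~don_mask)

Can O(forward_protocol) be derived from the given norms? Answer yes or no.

Premise 3 is O(mute_channel → forward_protocol), but O(mute_channel) is not derivable from the premises, so it does not yield O(forward_protocol).
No other premise forces O(forward_protocol). An ideal world satisfying every premise can still have forward_protocol false, so O(forward_protocol) is not derivable.

No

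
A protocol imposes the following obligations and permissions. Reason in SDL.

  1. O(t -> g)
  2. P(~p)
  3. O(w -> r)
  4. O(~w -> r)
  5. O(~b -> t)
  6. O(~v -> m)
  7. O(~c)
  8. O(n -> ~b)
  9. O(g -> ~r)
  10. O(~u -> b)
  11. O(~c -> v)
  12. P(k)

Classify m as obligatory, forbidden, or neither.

Neither

Premise 6 is O(~v -> m), but O(~v) is not derivable from the premises, so it does not yield O(m).
No premise or chain of K-axiom applications forces O(m), and none forces O(~m). So m is neither obligatory nor forbidden under these norms.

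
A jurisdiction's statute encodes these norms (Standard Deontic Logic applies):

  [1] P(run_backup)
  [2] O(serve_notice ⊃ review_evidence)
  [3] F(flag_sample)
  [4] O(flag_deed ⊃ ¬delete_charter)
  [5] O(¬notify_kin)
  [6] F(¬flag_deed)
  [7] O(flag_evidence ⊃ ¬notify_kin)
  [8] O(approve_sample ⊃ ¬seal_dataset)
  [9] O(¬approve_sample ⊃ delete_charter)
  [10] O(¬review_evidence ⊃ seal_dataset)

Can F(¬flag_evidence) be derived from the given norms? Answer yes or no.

Premise 7 is O(flag_evidence ⊃ ¬notify_kin); even if O(¬notify_kin) held, inferring O(flag_evidence) would be affirming the consequent — invalid.
No other premise forces O(flag_evidence). An ideal world satisfying every premise can still have ¬flag_evidence true, so F(¬flag_evidence) is not derivable.

No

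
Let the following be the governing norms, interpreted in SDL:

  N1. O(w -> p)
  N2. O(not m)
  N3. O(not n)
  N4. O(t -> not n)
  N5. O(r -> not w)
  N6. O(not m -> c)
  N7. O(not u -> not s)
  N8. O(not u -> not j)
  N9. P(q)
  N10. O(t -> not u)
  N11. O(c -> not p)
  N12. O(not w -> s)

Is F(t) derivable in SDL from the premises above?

Premise 2 gives O(not m).
From O(not m) and premise 6, O(not m -> c), we obtain O(c).
With premise 11, O(c -> not p), the K-axiom yields O(not p).
Premise 1, O(w -> p), contraposes to O(not p -> not w); with O(not p) we get O(not w).
From O(not w) and premise 12, O(not w -> s), we obtain O(s).
Premise 7 is O(not u -> not s); contrapositively O(s -> u). Since O(s) holds, K gives O(u).
Premise 10, O(t -> not u), contraposes to O(u -> not t); with O(u) we get O(not t).
Premises 3, 4, 5, 8, 9 do not contribute to this derivation.
So O(not t) holds, i.e. F(t). The claim follows.

Yes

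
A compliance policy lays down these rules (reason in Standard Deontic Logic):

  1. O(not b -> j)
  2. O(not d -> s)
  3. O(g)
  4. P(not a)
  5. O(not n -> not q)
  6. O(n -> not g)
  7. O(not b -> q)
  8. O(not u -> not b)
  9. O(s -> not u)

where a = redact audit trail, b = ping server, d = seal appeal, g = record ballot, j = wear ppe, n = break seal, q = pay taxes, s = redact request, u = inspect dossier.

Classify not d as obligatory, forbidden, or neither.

Forbidden

Premise 3 states O(g) outright.
Premise 6, O(n -> not g), contraposes to O(g -> not n); with O(g) we get O(not n).
Applying K to premise 5 (O(not n -> not q)) and O(not n) yields O(not q).
Premise 7 is O(not b -> q); contrapositively O(not q -> b). Since O(not q) holds, K gives O(b).
The contrapositive of premise 8 (O(not u -> not b)) is O(b -> u), and O(b) is already established, so O(u).
The contrapositive of premise 9 (O(s -> not u)) is O(u -> not s), and O(u) is already established, so O(not s).
Premise 2 is O(not d -> s); contrapositively O(not s -> d). Since O(not s) holds, K gives O(d).
Premises 1, 4 do not contribute to this derivation.
Thus O(d), which is F(not d): not d is forbidden.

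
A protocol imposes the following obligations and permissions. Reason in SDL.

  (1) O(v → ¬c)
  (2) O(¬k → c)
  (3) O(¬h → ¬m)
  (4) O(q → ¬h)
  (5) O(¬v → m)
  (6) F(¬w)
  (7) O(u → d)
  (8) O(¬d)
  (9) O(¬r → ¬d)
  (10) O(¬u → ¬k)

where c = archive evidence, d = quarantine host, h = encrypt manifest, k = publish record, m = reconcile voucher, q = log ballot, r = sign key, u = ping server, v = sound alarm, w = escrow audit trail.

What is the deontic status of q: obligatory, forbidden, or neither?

From premise 8 we have O(¬d).
The contrapositive of premise 7 (O(u → d)) is O(¬d → ¬u), and O(¬d) is already established, so O(¬u).
Applying K to premise 10 (O(¬u → ¬k)) and O(¬u) yields O(¬k).
Applying K to premise 2 (O(¬k → c)) and O(¬k) yields O(c).
Premise 1 is O(v → ¬c); contrapositively O(c → ¬v). Since O(c) holds, K gives O(¬v).
Premise 5 is O(¬v → m); since O(¬v), deontic closure gives O(m).
Premise 3 is O(¬h → ¬m); contrapositively O(m → h). Since O(m) holds, K gives O(h).
The contrapositive of premise 4 (O(q → ¬h)) is O(h → ¬q), and O(h) is already established, so O(¬q).
Premises 6, 9 do not contribute to this derivation.
Thus O(¬q), which is F(q): q is forbidden.

Forbidden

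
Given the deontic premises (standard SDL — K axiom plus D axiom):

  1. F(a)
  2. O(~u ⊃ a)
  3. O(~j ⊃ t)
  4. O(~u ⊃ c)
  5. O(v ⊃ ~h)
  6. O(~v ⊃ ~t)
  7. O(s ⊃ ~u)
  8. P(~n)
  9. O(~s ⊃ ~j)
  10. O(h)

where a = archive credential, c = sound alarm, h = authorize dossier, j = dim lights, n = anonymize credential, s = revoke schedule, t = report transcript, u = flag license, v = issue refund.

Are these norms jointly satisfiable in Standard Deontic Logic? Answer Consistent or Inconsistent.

Inconsistent

F(a) at premise 1 means O(~a).
The contrapositive of premise 2 (O(~u ⊃ a)) is O(~a ⊃ u), and O(~a) is already established, so O(u).
Premise 7, O(s ⊃ ~u), contraposes to O(u ⊃ ~s); with O(u) we get O(~s).
Premise 9 is O(~s ⊃ ~j); since O(~s), deontic closure gives O(~j).
Applying K to premise 3 (O(~j ⊃ t)) and O(~j) yields O(t).
Premise 6 is O(~v ⊃ ~t); contrapositively O(t ⊃ v). Since O(t) holds, K gives O(v).
From O(v) and premise 5, O(v ⊃ ~h), we obtain O(~h).
But premise 10 directly asserts O(h).
We now have both O(~h) and O(h) — h is simultaneously obligatory and forbidden, violating the D-axiom.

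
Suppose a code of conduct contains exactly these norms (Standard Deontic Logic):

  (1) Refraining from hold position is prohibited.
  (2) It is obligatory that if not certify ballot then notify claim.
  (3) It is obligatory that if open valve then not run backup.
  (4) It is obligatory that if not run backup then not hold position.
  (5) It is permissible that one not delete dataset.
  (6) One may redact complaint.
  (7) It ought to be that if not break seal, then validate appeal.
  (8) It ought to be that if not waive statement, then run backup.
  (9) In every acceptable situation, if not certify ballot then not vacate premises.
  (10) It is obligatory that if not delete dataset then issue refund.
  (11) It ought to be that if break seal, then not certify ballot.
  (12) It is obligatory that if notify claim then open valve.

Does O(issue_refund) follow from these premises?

No

Premise 10 is O(¬delete_dataset → issue_refund), but O(¬delete_dataset) is not derivable from the premises (the permission P(¬delete_dataset) asserts only ¬O(delete_dataset), not O(¬delete_dataset)), so it does not yield O(issue_refund).
No other premise forces O(issue_refund). An ideal world satisfying every premise can still have issue_refund false, so O(issue_refund) is not derivable.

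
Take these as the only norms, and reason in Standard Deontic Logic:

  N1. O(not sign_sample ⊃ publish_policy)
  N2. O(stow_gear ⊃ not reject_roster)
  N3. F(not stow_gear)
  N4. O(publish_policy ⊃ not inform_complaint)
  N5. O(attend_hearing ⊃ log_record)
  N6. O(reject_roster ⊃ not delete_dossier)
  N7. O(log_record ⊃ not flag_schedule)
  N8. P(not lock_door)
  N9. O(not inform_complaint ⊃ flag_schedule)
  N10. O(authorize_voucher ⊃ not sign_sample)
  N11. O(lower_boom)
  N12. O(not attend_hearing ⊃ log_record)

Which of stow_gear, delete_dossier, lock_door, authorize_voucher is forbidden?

Premises 5 and 12 cover both cases: O(attend_hearing ⊃ log_record) and O(not attend_hearing ⊃ log_record). Since attend_hearing ∨ not attend_hearing is a tautology, O(log_record) follows.
From O(log_record) and premise 7, O(log_record ⊃ not flag_schedule), we obtain O(not flag_schedule).
Premise 9, O(not inform_complaint ⊃ flag_schedule), contraposes to O(not flag_schedule ⊃ inform_complaint); with O(not flag_schedule) we get O(inform_complaint).
The contrapositive of premise 4 (O(publish_policy ⊃ not inform_complaint)) is O(inform_complaint ⊃ not publish_policy), and O(inform_complaint) is already established, so O(not publish_policy).
Premise 1, O(not sign_sample ⊃ publish_policy), contraposes to O(not publish_policy ⊃ sign_sample); with O(not publish_policy) we get O(sign_sample).
The contrapositive of premise 10 (O(authorize_voucher ⊃ not sign_sample)) is O(sign_sample ⊃ not authorize_voucher), and O(sign_sample) is already established, so O(not authorize_voucher).
So O(not authorize_voucher) holds, i.e. authorize_voucher is forbidden. None of the other listed options is forbidden under the premises.

authorize_voucher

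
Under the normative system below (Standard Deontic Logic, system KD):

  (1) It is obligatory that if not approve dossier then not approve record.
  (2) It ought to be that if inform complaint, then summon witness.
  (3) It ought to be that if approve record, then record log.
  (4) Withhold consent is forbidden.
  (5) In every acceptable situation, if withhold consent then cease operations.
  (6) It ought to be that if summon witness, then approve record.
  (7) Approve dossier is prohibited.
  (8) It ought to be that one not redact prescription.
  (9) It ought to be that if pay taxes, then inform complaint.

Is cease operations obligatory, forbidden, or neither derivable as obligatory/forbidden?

Premise 5 is O(withhold_consent → cease_operations), but O(withhold_consent) is not derivable from the premises, so it does not yield O(cease_operations).
No premise or chain of K-axiom applications forces O(cease_operations), and none forces O(¬cease_operations). So cease_operations is neither obligatory nor forbidden under these norms.

Neither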